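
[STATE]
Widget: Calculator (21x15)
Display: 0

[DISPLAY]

                    0
┌───┬───┬───┬───┐    
│ 7 │ 8 │ 9 │ ÷ │    
├───┼───┼───┼───┤    
│ 4 │ 5 │ 6 │ × │    
├───┼───┼───┼───┤    
│ 1 │ 2 │ 3 │ - │    
├───┼───┼───┼───┤    
│ 0 │ . │ = │ + │    
├───┼───┼───┼───┤    
│ C │ MC│ MR│ M+│    
└───┴───┴───┴───┘    
                     
                     
                     


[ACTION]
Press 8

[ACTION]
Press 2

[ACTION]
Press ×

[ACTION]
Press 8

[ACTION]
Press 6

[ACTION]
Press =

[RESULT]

                 7052
┌───┬───┬───┬───┐    
│ 7 │ 8 │ 9 │ ÷ │    
├───┼───┼───┼───┤    
│ 4 │ 5 │ 6 │ × │    
├───┼───┼───┼───┤    
│ 1 │ 2 │ 3 │ - │    
├───┼───┼───┼───┤    
│ 0 │ . │ = │ + │    
├───┼───┼───┼───┤    
│ C │ MC│ MR│ M+│    
└───┴───┴───┴───┘    
                     
                     
                     


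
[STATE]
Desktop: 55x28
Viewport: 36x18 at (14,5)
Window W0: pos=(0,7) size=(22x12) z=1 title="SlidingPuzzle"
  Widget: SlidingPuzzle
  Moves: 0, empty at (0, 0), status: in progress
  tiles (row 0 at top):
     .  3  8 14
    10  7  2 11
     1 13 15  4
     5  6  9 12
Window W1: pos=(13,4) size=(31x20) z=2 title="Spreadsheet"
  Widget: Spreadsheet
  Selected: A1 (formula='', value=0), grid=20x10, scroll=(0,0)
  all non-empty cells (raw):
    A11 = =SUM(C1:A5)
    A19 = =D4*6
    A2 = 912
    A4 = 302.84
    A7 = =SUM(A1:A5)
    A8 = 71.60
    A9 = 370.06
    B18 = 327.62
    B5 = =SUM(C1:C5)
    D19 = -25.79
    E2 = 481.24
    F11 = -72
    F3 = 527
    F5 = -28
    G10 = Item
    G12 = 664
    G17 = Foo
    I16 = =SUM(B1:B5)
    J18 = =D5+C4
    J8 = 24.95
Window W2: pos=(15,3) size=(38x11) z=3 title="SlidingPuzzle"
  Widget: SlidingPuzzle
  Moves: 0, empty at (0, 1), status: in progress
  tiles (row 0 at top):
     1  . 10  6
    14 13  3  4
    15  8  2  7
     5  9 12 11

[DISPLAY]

 ┠──────────────────────────────────
─┃┌────┬────┬────┬────┐             
A┃│  1 │    │ 10 │  6 │             
 ┃├────┼────┼────┼────┤             
-┃│ 14 │ 13 │  3 │  4 │             
 ┃├────┼────┼────┼────┤             
 ┃│ 15 │  8 │  2 │  7 │             
 ┃├────┼────┼────┼────┤             
 ┗━━━━━━━━━━━━━━━━━━━━━━━━━━━━━━━━━━
  5        0       0       0 ┃      
  6        0       0       0 ┃      
  7  1214.84       0       0 ┃      
  8    71.60       0       0 ┃      
  9   370.06       0       0 ┃      
 10        0       0       0 ┃      
 11  1214.84       0       0 ┃      
 12        0       0       0 ┃      
 13        0       0       0 ┃      


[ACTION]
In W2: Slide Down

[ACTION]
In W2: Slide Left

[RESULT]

 ┠──────────────────────────────────
─┃┌────┬────┬────┬────┐             
A┃│  1 │ 10 │    │  6 │             
 ┃├────┼────┼────┼────┤             
-┃│ 14 │ 13 │  3 │  4 │             
 ┃├────┼────┼────┼────┤             
 ┃│ 15 │  8 │  2 │  7 │             
 ┃├────┼────┼────┼────┤             
 ┗━━━━━━━━━━━━━━━━━━━━━━━━━━━━━━━━━━
  5        0       0       0 ┃      
  6        0       0       0 ┃      
  7  1214.84       0       0 ┃      
  8    71.60       0       0 ┃      
  9   370.06       0       0 ┃      
 10        0       0       0 ┃      
 11  1214.84       0       0 ┃      
 12        0       0       0 ┃      
 13        0       0       0 ┃      


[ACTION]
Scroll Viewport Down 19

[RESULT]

 ┃├────┼────┼────┼────┤             
 ┃│ 15 │  8 │  2 │  7 │             
 ┃├────┼────┼────┼────┤             
 ┗━━━━━━━━━━━━━━━━━━━━━━━━━━━━━━━━━━
  5        0       0       0 ┃      
  6        0       0       0 ┃      
  7  1214.84       0       0 ┃      
  8    71.60       0       0 ┃      
  9   370.06       0       0 ┃      
 10        0       0       0 ┃      
 11  1214.84       0       0 ┃      
 12        0       0       0 ┃      
 13        0       0       0 ┃      
━━━━━━━━━━━━━━━━━━━━━━━━━━━━━┛      
                                    
                                    
                                    
                                    


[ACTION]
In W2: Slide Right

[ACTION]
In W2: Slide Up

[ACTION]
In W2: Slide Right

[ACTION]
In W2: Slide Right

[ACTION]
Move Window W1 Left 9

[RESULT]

[┃├────┼────┼────┼────┤             
9┃│ 15 │  8 │  2 │  7 │             
 ┃├────┼────┼────┼────┤             
.┗━━━━━━━━━━━━━━━━━━━━━━━━━━━━━━━━━━
  0       0       0 ┃               
  0       0       0 ┃               
.84       0       0 ┃               
.60       0       0 ┃               
.06       0       0 ┃               
  0       0       0 ┃               
.84       0       0 ┃               
  0       0       0 ┃               
  0       0       0 ┃               
━━━━━━━━━━━━━━━━━━━━┛               
                                    
                                    
                                    
                                    


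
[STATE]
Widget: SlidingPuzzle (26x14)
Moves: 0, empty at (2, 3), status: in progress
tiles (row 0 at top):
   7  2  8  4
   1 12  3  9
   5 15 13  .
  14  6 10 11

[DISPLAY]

┌────┬────┬────┬────┐     
│  7 │  2 │  8 │  4 │     
├────┼────┼────┼────┤     
│  1 │ 12 │  3 │  9 │     
├────┼────┼────┼────┤     
│  5 │ 15 │ 13 │    │     
├────┼────┼────┼────┤     
│ 14 │  6 │ 10 │ 11 │     
└────┴────┴────┴────┘     
Moves: 0                  
                          
                          
                          
                          


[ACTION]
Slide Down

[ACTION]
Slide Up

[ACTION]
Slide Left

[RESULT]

┌────┬────┬────┬────┐     
│  7 │  2 │  8 │  4 │     
├────┼────┼────┼────┤     
│  1 │ 12 │  3 │  9 │     
├────┼────┼────┼────┤     
│  5 │ 15 │ 13 │    │     
├────┼────┼────┼────┤     
│ 14 │  6 │ 10 │ 11 │     
└────┴────┴────┴────┘     
Moves: 2                  
                          
                          
                          
                          


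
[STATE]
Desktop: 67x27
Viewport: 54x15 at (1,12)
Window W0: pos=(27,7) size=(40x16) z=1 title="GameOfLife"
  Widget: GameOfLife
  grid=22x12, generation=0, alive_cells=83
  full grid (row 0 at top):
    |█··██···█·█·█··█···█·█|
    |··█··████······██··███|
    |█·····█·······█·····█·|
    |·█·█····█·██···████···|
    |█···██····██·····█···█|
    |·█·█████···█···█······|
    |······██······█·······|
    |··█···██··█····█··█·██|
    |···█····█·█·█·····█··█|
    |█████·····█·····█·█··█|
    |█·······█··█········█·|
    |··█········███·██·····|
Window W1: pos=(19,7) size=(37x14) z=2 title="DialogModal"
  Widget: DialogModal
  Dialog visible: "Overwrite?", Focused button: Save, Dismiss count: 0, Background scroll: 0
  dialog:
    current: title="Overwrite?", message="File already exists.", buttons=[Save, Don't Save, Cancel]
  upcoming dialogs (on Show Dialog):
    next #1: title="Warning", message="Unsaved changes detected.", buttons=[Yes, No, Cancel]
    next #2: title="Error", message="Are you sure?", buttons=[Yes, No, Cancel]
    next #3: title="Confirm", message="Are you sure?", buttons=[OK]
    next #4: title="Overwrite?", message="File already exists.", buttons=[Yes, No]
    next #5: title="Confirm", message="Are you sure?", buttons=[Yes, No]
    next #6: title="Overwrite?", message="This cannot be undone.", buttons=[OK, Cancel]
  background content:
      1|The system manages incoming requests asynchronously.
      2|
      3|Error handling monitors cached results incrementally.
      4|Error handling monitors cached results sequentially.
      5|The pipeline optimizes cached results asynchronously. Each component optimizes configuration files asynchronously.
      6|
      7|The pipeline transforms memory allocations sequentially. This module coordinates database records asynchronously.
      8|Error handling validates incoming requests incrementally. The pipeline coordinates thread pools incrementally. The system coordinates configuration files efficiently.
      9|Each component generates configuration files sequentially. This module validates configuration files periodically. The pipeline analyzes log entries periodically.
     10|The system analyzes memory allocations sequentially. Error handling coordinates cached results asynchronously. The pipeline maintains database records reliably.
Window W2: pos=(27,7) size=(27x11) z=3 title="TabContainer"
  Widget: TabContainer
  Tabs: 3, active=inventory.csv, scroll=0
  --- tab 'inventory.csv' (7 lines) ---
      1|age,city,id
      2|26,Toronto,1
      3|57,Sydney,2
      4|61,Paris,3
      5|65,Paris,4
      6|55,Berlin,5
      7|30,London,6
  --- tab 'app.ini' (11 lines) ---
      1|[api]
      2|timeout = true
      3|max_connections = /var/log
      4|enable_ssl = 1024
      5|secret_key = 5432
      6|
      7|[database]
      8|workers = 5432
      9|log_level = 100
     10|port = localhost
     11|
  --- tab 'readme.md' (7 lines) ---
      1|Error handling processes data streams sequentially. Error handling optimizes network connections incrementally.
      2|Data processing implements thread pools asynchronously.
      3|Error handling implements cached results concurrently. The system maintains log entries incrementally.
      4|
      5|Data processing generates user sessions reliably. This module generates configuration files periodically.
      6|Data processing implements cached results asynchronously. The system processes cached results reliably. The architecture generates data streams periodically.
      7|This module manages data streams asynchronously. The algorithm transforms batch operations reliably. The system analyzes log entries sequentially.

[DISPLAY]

                  ┃Er┌────┃age,city,id              ┃u
                  ┃Er│    ┃26,Toronto,1             ┃u
                  ┃Th│    ┃57,Sydney,2              ┃l
                  ┃  │ [Sa┃61,Paris,3               ┃ 
                  ┃Th└────┃65,Paris,4               ┃o
                  ┃Error h┗━━━━━━━━━━━━━━━━━━━━━━━━━┛r
                  ┃Each component generates configurat
                  ┃The system analyzes memory allocati
                  ┗━━━━━━━━━━━━━━━━━━━━━━━━━━━━━━━━━━━
                          ┃█·······█··█········█·     
                          ┗━━━━━━━━━━━━━━━━━━━━━━━━━━━
                                                      
                                                      
                                                      
                                                      


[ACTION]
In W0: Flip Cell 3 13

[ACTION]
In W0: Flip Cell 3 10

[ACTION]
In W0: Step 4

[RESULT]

                  ┃Er┌────┃age,city,id              ┃u
                  ┃Er│    ┃26,Toronto,1             ┃u
                  ┃Th│    ┃57,Sydney,2              ┃l
                  ┃  │ [Sa┃61,Paris,3               ┃ 
                  ┃Th└────┃65,Paris,4               ┃o
                  ┃Error h┗━━━━━━━━━━━━━━━━━━━━━━━━━┛r
                  ┃Each component generates configurat
                  ┃The system analyzes memory allocati
                  ┗━━━━━━━━━━━━━━━━━━━━━━━━━━━━━━━━━━━
                          ┃···········█···██··███     
                          ┗━━━━━━━━━━━━━━━━━━━━━━━━━━━
                                                      
                                                      
                                                      
                                                      


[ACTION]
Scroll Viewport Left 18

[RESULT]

                   ┃Er┌────┃age,city,id              ┃
                   ┃Er│    ┃26,Toronto,1             ┃
                   ┃Th│    ┃57,Sydney,2              ┃
                   ┃  │ [Sa┃61,Paris,3               ┃
                   ┃Th└────┃65,Paris,4               ┃
                   ┃Error h┗━━━━━━━━━━━━━━━━━━━━━━━━━┛
                   ┃Each component generates configura
                   ┃The system analyzes memory allocat
                   ┗━━━━━━━━━━━━━━━━━━━━━━━━━━━━━━━━━━
                           ┃···········█···██··███    
                           ┗━━━━━━━━━━━━━━━━━━━━━━━━━━
                                                      
                                                      
                                                      
                                                      


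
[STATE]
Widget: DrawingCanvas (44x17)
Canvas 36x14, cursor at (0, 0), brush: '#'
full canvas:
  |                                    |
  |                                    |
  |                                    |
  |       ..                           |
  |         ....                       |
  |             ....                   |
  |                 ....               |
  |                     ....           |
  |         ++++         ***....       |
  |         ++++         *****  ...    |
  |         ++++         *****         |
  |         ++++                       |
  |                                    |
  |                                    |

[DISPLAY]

+                                           
                                            
                                            
       ..                                   
         ....                               
             ....                           
                 ....                       
                     ....                   
         ++++         ***....               
         ++++         *****  ...            
         ++++         *****                 
         ++++                               
                                            
                                            
                                            
                                            
                                            


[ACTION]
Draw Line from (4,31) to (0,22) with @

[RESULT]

+                     @@                    
                        @@                  
                          @@                
       ..                   @@              
         ....                 @@            
             ....                           
                 ....                       
                     ....                   
         ++++         ***....               
         ++++         *****  ...            
         ++++         *****                 
         ++++                               
                                            
                                            
                                            
                                            
                                            


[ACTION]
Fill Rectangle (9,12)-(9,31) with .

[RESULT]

+                     @@                    
                        @@                  
                          @@                
       ..                   @@              
         ....                 @@            
             ....                           
                 ....                       
                     ....                   
         ++++         ***....               
         +++....................            
         ++++         *****                 
         ++++                               
                                            
                                            
                                            
                                            
                                            


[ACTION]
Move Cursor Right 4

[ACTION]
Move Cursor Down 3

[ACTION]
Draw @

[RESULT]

                      @@                    
                        @@                  
                          @@                
    @  ..                   @@              
         ....                 @@            
             ....                           
                 ....                       
                     ....                   
         ++++         ***....               
         +++....................            
         ++++         *****                 
         ++++                               
                                            
                                            
                                            
                                            
                                            


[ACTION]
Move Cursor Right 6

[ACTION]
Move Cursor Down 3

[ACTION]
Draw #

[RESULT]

                      @@                    
                        @@                  
                          @@                
    @  ..                   @@              
         ....                 @@            
             ....                           
          #      ....                       
                     ....                   
         ++++         ***....               
         +++....................            
         ++++         *****                 
         ++++                               
                                            
                                            
                                            
                                            
                                            


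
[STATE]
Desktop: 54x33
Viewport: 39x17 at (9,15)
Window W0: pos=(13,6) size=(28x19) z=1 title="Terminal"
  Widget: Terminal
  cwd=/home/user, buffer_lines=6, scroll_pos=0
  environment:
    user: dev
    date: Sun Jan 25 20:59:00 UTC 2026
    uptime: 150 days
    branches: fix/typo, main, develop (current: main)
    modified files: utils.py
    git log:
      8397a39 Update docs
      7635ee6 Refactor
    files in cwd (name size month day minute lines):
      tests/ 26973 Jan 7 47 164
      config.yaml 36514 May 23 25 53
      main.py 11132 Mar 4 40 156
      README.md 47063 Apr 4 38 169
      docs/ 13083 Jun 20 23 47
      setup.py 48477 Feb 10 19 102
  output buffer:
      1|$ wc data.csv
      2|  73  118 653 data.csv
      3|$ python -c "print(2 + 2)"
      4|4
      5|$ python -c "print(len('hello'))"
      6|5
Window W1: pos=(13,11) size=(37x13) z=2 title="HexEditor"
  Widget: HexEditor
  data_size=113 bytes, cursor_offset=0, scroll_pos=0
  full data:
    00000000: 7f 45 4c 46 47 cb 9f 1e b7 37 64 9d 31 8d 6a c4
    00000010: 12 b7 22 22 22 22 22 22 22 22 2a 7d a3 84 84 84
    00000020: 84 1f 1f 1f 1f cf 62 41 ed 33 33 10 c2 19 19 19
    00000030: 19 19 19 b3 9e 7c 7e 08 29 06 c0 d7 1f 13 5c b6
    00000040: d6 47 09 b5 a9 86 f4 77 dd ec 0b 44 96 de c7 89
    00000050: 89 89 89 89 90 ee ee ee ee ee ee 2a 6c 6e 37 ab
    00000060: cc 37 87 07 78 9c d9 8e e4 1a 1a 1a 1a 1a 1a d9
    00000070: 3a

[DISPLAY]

    ┃00000010  12 b7 22 22 22 22 22 22 
    ┃00000020  84 1f 1f 1f 1f cf 62 41 
    ┃00000030  19 19 19 b3 9e 7c 7e 08 
    ┃00000040  d6 47 09 b5 a9 86 f4 77 
    ┃00000050  89 89 89 89 90 ee ee ee 
    ┃00000060  cc 37 87 07 78 9c d9 8e 
    ┃00000070  3a                      
    ┃                                  
    ┗━━━━━━━━━━━━━━━━━━━━━━━━━━━━━━━━━━
    ┗━━━━━━━━━━━━━━━━━━━━━━━━━━┛       
                                       
                                       
                                       
                                       
                                       
                                       
                                       


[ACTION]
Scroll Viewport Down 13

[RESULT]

    ┃00000020  84 1f 1f 1f 1f cf 62 41 
    ┃00000030  19 19 19 b3 9e 7c 7e 08 
    ┃00000040  d6 47 09 b5 a9 86 f4 77 
    ┃00000050  89 89 89 89 90 ee ee ee 
    ┃00000060  cc 37 87 07 78 9c d9 8e 
    ┃00000070  3a                      
    ┃                                  
    ┗━━━━━━━━━━━━━━━━━━━━━━━━━━━━━━━━━━
    ┗━━━━━━━━━━━━━━━━━━━━━━━━━━┛       
                                       
                                       
                                       
                                       
                                       
                                       
                                       
                                       


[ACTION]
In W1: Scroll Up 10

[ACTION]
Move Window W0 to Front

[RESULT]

    ┃                          ┃ 62 41 
    ┃                          ┃ 7e 08 
    ┃                          ┃ f4 77 
    ┃                          ┃ ee ee 
    ┃                          ┃ d9 8e 
    ┃                          ┃       
    ┃                          ┃       
    ┃                          ┃━━━━━━━
    ┗━━━━━━━━━━━━━━━━━━━━━━━━━━┛       
                                       
                                       
                                       
                                       
                                       
                                       
                                       
                                       


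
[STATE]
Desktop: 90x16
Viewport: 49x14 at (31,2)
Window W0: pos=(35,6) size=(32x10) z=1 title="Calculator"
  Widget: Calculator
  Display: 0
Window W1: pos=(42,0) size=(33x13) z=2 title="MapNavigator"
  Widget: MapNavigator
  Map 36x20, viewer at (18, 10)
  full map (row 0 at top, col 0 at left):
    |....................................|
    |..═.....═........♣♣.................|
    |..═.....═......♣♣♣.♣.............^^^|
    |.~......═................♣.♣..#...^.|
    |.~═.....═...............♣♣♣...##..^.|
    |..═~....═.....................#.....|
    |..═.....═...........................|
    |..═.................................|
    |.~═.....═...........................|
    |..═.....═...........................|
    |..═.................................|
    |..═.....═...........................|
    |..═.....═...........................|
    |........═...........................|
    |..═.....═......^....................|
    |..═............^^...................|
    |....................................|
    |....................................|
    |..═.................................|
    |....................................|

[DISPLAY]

           ┠───────────────────────────────┨     
           ┃.....═.........................┃     
           ┃...............................┃     
           ┃.....═.........................┃     
    ┏━━━━━━┃.....═.........................┃     
    ┃ Calcu┃...............@...............┃     
    ┠──────┃.....═.........................┃     
    ┃      ┃.....═.........................┃     
    ┃┌───┬─┃.....═.........................┃     
    ┃│ 7 │ ┃.....═......^..................┃     
    ┃├───┼─┗━━━━━━━━━━━━━━━━━━━━━━━━━━━━━━━┛     
    ┃│ 4 │ 5 │ 6 │ × │             ┃             
    ┃└───┴───┴───┴───┘             ┃             
    ┗━━━━━━━━━━━━━━━━━━━━━━━━━━━━━━┛             


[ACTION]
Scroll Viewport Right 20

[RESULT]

 ┠───────────────────────────────┨               
 ┃.....═.........................┃               
 ┃...............................┃               
 ┃.....═.........................┃               
━┃.....═.........................┃               
u┃...............@...............┃               
─┃.....═.........................┃               
 ┃.....═.........................┃               
─┃.....═.........................┃               
 ┃.....═......^..................┃               
─┗━━━━━━━━━━━━━━━━━━━━━━━━━━━━━━━┛               
 5 │ 6 │ × │             ┃                       
───┴───┴───┘             ┃                       
━━━━━━━━━━━━━━━━━━━━━━━━━┛                       


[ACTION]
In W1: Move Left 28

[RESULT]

 ┠───────────────────────────────┨               
 ┃               ..═.....═.......┃               
 ┃               ..═.............┃               
 ┃               .~═.....═.......┃               
━┃               ..═.....═.......┃               
u┃               @.═.............┃               
─┃               ..═.....═.......┃               
 ┃               ..═.....═.......┃               
─┃               ........═.......┃               
 ┃               ..═.....═......^┃               
─┗━━━━━━━━━━━━━━━━━━━━━━━━━━━━━━━┛               
 5 │ 6 │ × │             ┃                       
───┴───┴───┘             ┃                       
━━━━━━━━━━━━━━━━━━━━━━━━━┛                       


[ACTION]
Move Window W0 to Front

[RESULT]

 ┠───────────────────────────────┨               
 ┃               ..═.....═.......┃               
 ┃               ..═.............┃               
 ┃               .~═.....═.......┃               
━━━━━━━━━━━━━━━━━━━━━━━━━┓.......┃               
ulator                   ┃.......┃               
─────────────────────────┨.......┃               
                        0┃.......┃               
───┬───┬───┐             ┃.......┃               
 8 │ 9 │ ÷ │             ┃......^┃               
───┼───┼───┤             ┃━━━━━━━┛               
 5 │ 6 │ × │             ┃                       
───┴───┴───┘             ┃                       
━━━━━━━━━━━━━━━━━━━━━━━━━┛                       


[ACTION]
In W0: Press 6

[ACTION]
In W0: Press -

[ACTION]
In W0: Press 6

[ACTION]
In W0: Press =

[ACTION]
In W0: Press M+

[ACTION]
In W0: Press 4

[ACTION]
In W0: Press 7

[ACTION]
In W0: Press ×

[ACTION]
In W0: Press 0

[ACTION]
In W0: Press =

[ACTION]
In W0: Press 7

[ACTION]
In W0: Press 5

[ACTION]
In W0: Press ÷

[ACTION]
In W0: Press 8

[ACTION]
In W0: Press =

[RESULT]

 ┠───────────────────────────────┨               
 ┃               ..═.....═.......┃               
 ┃               ..═.............┃               
 ┃               .~═.....═.......┃               
━━━━━━━━━━━━━━━━━━━━━━━━━┓.......┃               
ulator                   ┃.......┃               
─────────────────────────┨.......┃               
                    9.375┃.......┃               
───┬───┬───┐             ┃.......┃               
 8 │ 9 │ ÷ │             ┃......^┃               
───┼───┼───┤             ┃━━━━━━━┛               
 5 │ 6 │ × │             ┃                       
───┴───┴───┘             ┃                       
━━━━━━━━━━━━━━━━━━━━━━━━━┛                       


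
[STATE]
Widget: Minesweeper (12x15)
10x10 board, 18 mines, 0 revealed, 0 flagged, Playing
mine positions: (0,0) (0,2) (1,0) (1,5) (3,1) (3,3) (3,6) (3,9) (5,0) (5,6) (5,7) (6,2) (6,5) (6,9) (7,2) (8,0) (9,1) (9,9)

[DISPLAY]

■■■■■■■■■■  
■■■■■■■■■■  
■■■■■■■■■■  
■■■■■■■■■■  
■■■■■■■■■■  
■■■■■■■■■■  
■■■■■■■■■■  
■■■■■■■■■■  
■■■■■■■■■■  
■■■■■■■■■■  
            
            
            
            
            


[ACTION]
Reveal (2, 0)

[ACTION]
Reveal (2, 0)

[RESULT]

■■■■■■■■■■  
■■■■■■■■■■  
2■■■■■■■■■  
■■■■■■■■■■  
■■■■■■■■■■  
■■■■■■■■■■  
■■■■■■■■■■  
■■■■■■■■■■  
■■■■■■■■■■  
■■■■■■■■■■  
            
            
            
            
            


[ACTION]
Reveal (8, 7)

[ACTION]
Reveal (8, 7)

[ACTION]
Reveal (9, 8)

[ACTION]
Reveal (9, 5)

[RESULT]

■■■■■■■■■■  
■■■■■■■■■■  
2■■■■■■■■■  
■■■■■■■■■■  
■■■■■■■■■■  
■■■■■■■■■■  
■■■■■■322■  
■■■2111 1■  
■■21    1■  
■■1     1■  
            
            
            
            
            


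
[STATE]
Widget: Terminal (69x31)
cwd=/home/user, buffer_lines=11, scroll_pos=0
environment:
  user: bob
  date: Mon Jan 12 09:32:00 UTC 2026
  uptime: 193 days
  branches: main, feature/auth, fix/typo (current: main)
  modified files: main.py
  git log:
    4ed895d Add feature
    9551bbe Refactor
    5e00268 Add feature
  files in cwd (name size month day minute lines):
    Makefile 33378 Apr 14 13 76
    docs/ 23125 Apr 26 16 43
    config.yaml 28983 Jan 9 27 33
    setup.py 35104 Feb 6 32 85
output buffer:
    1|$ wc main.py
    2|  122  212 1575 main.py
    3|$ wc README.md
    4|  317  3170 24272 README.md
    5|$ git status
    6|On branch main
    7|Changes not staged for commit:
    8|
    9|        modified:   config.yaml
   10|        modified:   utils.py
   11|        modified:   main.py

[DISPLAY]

$ wc main.py                                                         
  122  212 1575 main.py                                              
$ wc README.md                                                       
  317  3170 24272 README.md                                          
$ git status                                                         
On branch main                                                       
Changes not staged for commit:                                       
                                                                     
        modified:   config.yaml                                      
        modified:   utils.py                                         
        modified:   main.py                                          
$ █                                                                  
                                                                     
                                                                     
                                                                     
                                                                     
                                                                     
                                                                     
                                                                     
                                                                     
                                                                     
                                                                     
                                                                     
                                                                     
                                                                     
                                                                     
                                                                     
                                                                     
                                                                     
                                                                     
                                                                     


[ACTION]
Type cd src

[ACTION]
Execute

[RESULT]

$ wc main.py                                                         
  122  212 1575 main.py                                              
$ wc README.md                                                       
  317  3170 24272 README.md                                          
$ git status                                                         
On branch main                                                       
Changes not staged for commit:                                       
                                                                     
        modified:   config.yaml                                      
        modified:   utils.py                                         
        modified:   main.py                                          
$ cd src                                                             
                                                                     
$ █                                                                  
                                                                     
                                                                     
                                                                     
                                                                     
                                                                     
                                                                     
                                                                     
                                                                     
                                                                     
                                                                     
                                                                     
                                                                     
                                                                     
                                                                     
                                                                     
                                                                     
                                                                     


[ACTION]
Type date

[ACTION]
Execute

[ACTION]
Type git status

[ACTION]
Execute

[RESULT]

$ wc main.py                                                         
  122  212 1575 main.py                                              
$ wc README.md                                                       
  317  3170 24272 README.md                                          
$ git status                                                         
On branch main                                                       
Changes not staged for commit:                                       
                                                                     
        modified:   config.yaml                                      
        modified:   utils.py                                         
        modified:   main.py                                          
$ cd src                                                             
                                                                     
$ date                                                               
Mon Jan 12 09:32:00 UTC 2026                                         
$ git status                                                         
On branch main                                                       
Changes not staged for commit:                                       
                                                                     
        modified:   main.py                                          
$ █                                                                  
                                                                     
                                                                     
                                                                     
                                                                     
                                                                     
                                                                     
                                                                     
                                                                     
                                                                     
                                                                     


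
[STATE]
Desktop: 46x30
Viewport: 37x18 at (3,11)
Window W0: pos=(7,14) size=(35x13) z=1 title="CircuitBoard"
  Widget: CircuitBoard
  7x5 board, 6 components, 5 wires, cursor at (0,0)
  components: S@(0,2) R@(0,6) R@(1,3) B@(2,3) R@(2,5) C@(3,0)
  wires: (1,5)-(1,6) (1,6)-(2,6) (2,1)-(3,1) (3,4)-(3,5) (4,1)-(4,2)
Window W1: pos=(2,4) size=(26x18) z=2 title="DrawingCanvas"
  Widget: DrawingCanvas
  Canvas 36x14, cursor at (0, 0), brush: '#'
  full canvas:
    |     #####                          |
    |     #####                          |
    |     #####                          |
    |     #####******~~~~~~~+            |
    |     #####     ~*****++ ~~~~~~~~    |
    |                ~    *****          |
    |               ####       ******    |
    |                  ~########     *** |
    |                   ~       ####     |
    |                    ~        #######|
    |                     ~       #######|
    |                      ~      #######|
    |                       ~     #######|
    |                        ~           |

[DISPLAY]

     #####     ~*****++ ┃            
                ~    ***┃            
               ####     ┃            
                  ~#####┃━━━━━━━━━━━━
                   ~    ┃            
                    ~   ┃────────────
                     ~  ┃            
                      ~ ┃        R   
                       ~┃            
                        ┃    · ─ ·   
━━━━━━━━━━━━━━━━━━━━━━━━┛        │   
    ┃2       ·       B       R   ·   
    ┃        │                       
    ┃3   C   ·           · ─ ·       
    ┃                                
    ┗━━━━━━━━━━━━━━━━━━━━━━━━━━━━━━━━
                                     
                                     


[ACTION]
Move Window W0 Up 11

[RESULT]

     #####     ~*****++ ┃    R   ·   
                ~    ***┃            
               ####     ┃· ─ ·       
                  ~#####┃            
                   ~    ┃━━━━━━━━━━━━
                    ~   ┃            
                     ~  ┃            
                      ~ ┃            
                       ~┃            
                        ┃            
━━━━━━━━━━━━━━━━━━━━━━━━┛            
                                     
                                     
                                     
                                     
                                     
                                     
                                     


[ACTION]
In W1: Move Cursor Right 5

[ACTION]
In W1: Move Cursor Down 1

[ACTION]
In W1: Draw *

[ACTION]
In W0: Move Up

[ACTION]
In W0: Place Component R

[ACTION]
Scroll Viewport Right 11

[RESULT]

####     ~*****++ ┃    R   ·    ┃    
          ~    ***┃             ┃    
         ####     ┃· ─ ·        ┃    
            ~#####┃             ┃    
             ~    ┃━━━━━━━━━━━━━┛    
              ~   ┃                  
               ~  ┃                  
                ~ ┃                  
                 ~┃                  
                  ┃                  
━━━━━━━━━━━━━━━━━━┛                  
                                     
                                     
                                     
                                     
                                     
                                     
                                     
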